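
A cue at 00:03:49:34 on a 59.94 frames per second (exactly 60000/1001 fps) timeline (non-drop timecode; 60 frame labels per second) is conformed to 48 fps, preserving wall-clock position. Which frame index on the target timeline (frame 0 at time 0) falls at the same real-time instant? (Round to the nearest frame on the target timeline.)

Source frame index: (0×3600 + 3×60 + 49) × 60 + 34 = 13774.
Real time: 13774 / (60000/1001) = 6893887/30000 s.
Target frame: (6893887/30000) × (48) = 6893887/625 ≈ 11030.219 → 11030.

frame 11030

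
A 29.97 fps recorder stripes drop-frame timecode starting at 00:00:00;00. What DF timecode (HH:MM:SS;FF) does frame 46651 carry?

Each 10-minute DF block holds 10 × 60 × 30 − 9 × 2 = 17982 frames. 46651 ÷ 17982 → 2 full blocks, remainder 10687.
Within the partial block the first minute is 1800 frames and each further minute 1798, so 5 further minute boundaries passed. Total skipped labels = 18 × 2 + 2 × 5 = 46.
Non-drop label index = 46651 + 46 = 46697; at 30 labels/s that is 00:25:56:17, i.e. DF 00:25:56;17.

00:25:56;17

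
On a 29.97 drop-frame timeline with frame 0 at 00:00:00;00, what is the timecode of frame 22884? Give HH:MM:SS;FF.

Each 10-minute DF block holds 10 × 60 × 30 − 9 × 2 = 17982 frames. 22884 ÷ 17982 → 1 full block, remainder 4902.
Within the partial block the first minute is 1800 frames and each further minute 1798, so 2 further minute boundaries passed. Total skipped labels = 18 × 1 + 2 × 2 = 22.
Non-drop label index = 22884 + 22 = 22906; at 30 labels/s that is 00:12:43:16, i.e. DF 00:12:43;16.

00:12:43;16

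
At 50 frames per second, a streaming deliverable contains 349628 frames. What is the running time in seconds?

6992.56 seconds

Running time = 349628 / (50) = 6992.56 s.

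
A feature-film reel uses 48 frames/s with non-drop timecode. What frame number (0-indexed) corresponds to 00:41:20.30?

Total seconds to the label: (0 × 3600 + 41 × 60 + 20) = 2480.
Frame index = 2480 × 48 + 30 = 119070.

119070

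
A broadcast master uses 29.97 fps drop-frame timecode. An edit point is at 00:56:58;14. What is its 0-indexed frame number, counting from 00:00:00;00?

102452

As if non-drop at 30 labels/s: (0 × 3600 + 56 × 60 + 58) × 30 + 14 = 102554.
Minute boundaries passed: 56; those not divisible by 10: 56 − 5 = 51; dropped labels = 2 × 51 = 102.
Actual frame index = 102554 − 102 = 102452.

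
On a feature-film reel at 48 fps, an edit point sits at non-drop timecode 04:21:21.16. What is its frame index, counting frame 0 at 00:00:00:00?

Total seconds to the label: (4 × 3600 + 21 × 60 + 21) = 15681.
Frame index = 15681 × 48 + 16 = 752704.

752704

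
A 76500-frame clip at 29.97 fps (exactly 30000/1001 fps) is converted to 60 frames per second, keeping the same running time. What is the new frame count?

Target frames = source frames × (target rate / source rate) = 76500 × (60)/(30000/1001) = 76500 × 1001/500 = 153153.

153153 frames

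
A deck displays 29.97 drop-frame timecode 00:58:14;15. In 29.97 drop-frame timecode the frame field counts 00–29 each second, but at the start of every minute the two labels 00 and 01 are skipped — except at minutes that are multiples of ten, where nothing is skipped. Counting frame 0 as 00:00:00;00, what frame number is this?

As if non-drop at 30 labels/s: (0 × 3600 + 58 × 60 + 14) × 30 + 15 = 104835.
Minute boundaries passed: 58; those not divisible by 10: 58 − 5 = 53; dropped labels = 2 × 53 = 106.
Actual frame index = 104835 − 106 = 104729.

104729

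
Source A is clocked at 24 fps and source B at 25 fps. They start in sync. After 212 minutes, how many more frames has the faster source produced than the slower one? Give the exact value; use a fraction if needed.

212 min = 12720 s.
A emits 24 × 12720 = 305280 frames; B emits 25 × 12720 = 318000.
Difference = 12720 frames; B is ahead of A.

12720 frames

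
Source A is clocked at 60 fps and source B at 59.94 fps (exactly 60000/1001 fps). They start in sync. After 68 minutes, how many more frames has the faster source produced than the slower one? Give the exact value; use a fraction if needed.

244800/1001 frames

68 min = 4080 s.
A emits 60 × 4080 = 244800 frames; B emits 60000/1001 × 4080 = 244800000/1001.
Difference = 244800/1001 frames (≈ 244.5554); B is behind A.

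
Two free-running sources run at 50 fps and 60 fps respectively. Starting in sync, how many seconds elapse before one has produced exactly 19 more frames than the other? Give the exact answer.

The gap grows by |60 − 50| = 10 frames per second.
Time for a 19-frame gap: 19 ÷ (10) = 1.9 s.

1.9 seconds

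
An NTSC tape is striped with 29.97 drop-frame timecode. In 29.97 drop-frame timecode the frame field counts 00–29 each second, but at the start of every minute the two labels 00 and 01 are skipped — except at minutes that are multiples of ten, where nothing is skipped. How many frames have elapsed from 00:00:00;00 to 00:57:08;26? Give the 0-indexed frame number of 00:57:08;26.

102762

Complete 10-minute blocks: 5, each 17982 frames → 89910.
Remaining 7 whole minutes in the current block: 1800 + 6 × 1798 = 12588 frames.
Within the current minute: 8 × 30 + 26 − 2 = 264 (labels ;00/;01 skipped at this minute). Total = 89910 + 12588 + 264 = 102762.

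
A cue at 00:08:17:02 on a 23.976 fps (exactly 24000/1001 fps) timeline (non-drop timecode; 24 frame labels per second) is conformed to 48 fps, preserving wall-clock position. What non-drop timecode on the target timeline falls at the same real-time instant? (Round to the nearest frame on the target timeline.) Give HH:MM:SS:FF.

00:08:17:28

Source frame index: (0×3600 + 8×60 + 17) × 24 + 2 = 11930.
Real time: 11930 / (24000/1001) = 1194193/2400 s.
Target frame: (1194193/2400) × (48) = 1194193/50 ≈ 23883.860 → 23884.
At 48 labels/s: frame 23884 → 00:08:17:28.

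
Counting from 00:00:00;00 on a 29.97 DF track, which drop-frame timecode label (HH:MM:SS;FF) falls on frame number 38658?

Ten DF minutes hold 17982 frames, so frame 38658 lies in block 2 (frames 35964–53945) with 2694 frames into that block.
The block's first minute is 1800 frames and the rest 1798 each; 2694 frames reaches minute 1, so 2 × 18 + 1 × 2 = 38 labels have been skipped so far.
Adding those back, label number 38658 + 38 = 38696 at 30 labels/s is 1289 s + 26 f = 0 h 21 min 29 s frame 26, i.e. 00:21:29;26.

00:21:29;26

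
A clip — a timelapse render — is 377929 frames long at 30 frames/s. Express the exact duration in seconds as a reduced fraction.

Running time = 377929 ÷ (30) = 377929 × 1/30 = 377929/30 s.

377929/30 seconds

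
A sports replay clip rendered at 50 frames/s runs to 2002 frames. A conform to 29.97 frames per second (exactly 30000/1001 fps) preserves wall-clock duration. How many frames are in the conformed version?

Target frames = source frames × (target rate / source rate) = 2002 × (30000/1001)/(50) = 2002 × 600/1001 = 1200.

1200 frames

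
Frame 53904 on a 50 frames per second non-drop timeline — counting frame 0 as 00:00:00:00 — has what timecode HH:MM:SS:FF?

53904 ÷ 50 = 1078 full seconds, remainder 4 frames.
1078 s = 0 h 17 min 58 s.
Timecode: 00:17:58:04.

00:17:58:04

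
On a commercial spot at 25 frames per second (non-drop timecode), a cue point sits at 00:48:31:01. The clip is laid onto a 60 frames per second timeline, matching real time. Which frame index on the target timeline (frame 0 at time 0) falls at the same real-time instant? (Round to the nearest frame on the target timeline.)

Source frame index: (0×3600 + 48×60 + 31) × 25 + 1 = 72776.
Real time: 72776 / (25) = 72776/25 s.
Target frame: (72776/25) × (60) = 873312/5 ≈ 174662.400 → 174662.

frame 174662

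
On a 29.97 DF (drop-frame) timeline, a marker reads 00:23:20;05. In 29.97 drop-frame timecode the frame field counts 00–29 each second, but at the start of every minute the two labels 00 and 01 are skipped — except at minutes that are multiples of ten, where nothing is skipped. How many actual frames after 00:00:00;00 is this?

As if non-drop at 30 labels/s: (0 × 3600 + 23 × 60 + 20) × 30 + 5 = 42005.
Minute boundaries passed: 23; those not divisible by 10: 23 − 2 = 21; dropped labels = 2 × 21 = 42.
Actual frame index = 42005 − 42 = 41963.

41963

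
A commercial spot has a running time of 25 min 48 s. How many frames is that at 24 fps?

25 min 48 s = 1548 s.
Frames = 1548 × 24 = 37152.

37152 frames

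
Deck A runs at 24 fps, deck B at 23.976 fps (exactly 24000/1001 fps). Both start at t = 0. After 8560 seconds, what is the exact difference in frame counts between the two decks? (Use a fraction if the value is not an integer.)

205440/1001 frames

A emits 24 × 8560 = 205440 frames; B emits 24000/1001 × 8560 = 205440000/1001.
Difference = 205440/1001 frames (≈ 205.2348); B is behind A.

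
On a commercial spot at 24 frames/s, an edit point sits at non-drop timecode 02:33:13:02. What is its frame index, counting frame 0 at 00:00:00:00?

frame 220634

Total seconds to the label: (2 × 3600 + 33 × 60 + 13) = 9193.
Frame index = 9193 × 24 + 2 = 220634.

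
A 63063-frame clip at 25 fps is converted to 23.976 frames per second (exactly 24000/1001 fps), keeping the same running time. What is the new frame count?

Target frames = source frames × (target rate / source rate) = 63063 × (24000/1001)/(25) = 63063 × 960/1001 = 60480.

60480 frames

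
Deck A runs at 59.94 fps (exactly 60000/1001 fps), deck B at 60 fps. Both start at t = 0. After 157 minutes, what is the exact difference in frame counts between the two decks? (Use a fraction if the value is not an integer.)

565200/1001 frames

157 min = 9420 s.
A emits 60000/1001 × 9420 = 565200000/1001 frames; B emits 60 × 9420 = 565200.
Difference = 565200/1001 frames (≈ 564.6354); B is ahead of A.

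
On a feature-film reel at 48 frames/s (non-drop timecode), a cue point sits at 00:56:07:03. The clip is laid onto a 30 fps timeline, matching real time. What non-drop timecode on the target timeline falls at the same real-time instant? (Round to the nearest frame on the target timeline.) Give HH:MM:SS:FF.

Source frame index: (0×3600 + 56×60 + 7) × 48 + 3 = 161619.
Real time: 161619 / (48) = 53873/16 s.
Target frame: (53873/16) × (30) = 808095/8 ≈ 101011.875 → 101012.
At 30 labels/s: frame 101012 → 00:56:07:02.

00:56:07:02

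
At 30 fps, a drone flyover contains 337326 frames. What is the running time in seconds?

11244.2 seconds

Running time = 337326 / (30) = 11244.2 s.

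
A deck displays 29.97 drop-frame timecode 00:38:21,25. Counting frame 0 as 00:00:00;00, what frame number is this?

68985

As if non-drop at 30 labels/s: (0 × 3600 + 38 × 60 + 21) × 30 + 25 = 69055.
Minute boundaries passed: 38; those not divisible by 10: 38 − 3 = 35; dropped labels = 2 × 35 = 70.
Actual frame index = 69055 − 70 = 68985.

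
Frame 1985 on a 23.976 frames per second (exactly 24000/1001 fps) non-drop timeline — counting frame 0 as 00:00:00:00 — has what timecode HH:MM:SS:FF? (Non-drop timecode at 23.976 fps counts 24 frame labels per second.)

00:01:22:17

1985 ÷ 24 = 82 full seconds, remainder 17 frames.
82 s = 0 h 1 min 22 s.
Timecode: 00:01:22:17.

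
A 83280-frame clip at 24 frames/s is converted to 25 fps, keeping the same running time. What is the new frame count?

86750 frames

Target frames = source frames × (target rate / source rate) = 83280 × (25)/(24) = 83280 × 25/24 = 86750.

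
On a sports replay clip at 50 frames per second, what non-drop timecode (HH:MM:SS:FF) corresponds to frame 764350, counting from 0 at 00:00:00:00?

04:14:47:00

764350 ÷ 50 = 15287 full seconds, remainder 0 frames.
15287 s = 4 h 14 min 47 s.
Timecode: 04:14:47:00.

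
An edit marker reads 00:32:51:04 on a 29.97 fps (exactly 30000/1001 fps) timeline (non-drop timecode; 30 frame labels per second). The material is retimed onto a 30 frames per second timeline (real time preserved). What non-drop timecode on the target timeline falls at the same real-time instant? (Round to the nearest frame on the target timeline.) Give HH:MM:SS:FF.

00:32:53:03

Source frame index: (0×3600 + 32×60 + 51) × 30 + 4 = 59134.
Real time: 59134 / (30000/1001) = 29596567/15000 s.
Target frame: (29596567/15000) × (30) = 29596567/500 ≈ 59193.134 → 59193.
At 30 labels/s: frame 59193 → 00:32:53:03.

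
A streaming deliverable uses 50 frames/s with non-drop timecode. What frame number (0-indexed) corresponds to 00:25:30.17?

frame 76517

Total seconds to the label: (0 × 3600 + 25 × 60 + 30) = 1530.
Frame index = 1530 × 50 + 17 = 76517.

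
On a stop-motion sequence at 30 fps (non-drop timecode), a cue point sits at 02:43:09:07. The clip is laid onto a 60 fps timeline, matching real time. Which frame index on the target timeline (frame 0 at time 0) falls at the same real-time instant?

frame 587354

Source frame index: (2×3600 + 43×60 + 9) × 30 + 7 = 293677.
Real time: 293677 / (30) = 293677/30 s.
Target frame: (293677/30) × (60) = 587354.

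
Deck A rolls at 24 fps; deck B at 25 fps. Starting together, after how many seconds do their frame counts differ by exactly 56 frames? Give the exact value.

The gap grows by |25 − 24| = 1 frame per second.
Time for a 56-frame gap: 56 ÷ (1) = 56 s.

56 seconds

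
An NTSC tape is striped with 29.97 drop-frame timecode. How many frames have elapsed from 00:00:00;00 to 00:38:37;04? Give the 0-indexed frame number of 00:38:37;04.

Complete 10-minute blocks: 3, each 17982 frames → 53946.
Remaining 8 whole minutes in the current block: 1800 + 7 × 1798 = 14386 frames.
Within the current minute: 37 × 30 + 4 − 2 = 1112 (labels ;00/;01 skipped at this minute). Total = 53946 + 14386 + 1112 = 69444.

69444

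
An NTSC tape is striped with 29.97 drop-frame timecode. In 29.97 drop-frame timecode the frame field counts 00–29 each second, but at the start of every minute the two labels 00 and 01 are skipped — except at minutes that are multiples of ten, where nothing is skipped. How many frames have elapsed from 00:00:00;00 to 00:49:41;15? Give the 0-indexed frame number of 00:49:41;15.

As if non-drop at 30 labels/s: (0 × 3600 + 49 × 60 + 41) × 30 + 15 = 89445.
Minute boundaries passed: 49; those not divisible by 10: 49 − 4 = 45; dropped labels = 2 × 45 = 90.
Actual frame index = 89445 − 90 = 89355.

89355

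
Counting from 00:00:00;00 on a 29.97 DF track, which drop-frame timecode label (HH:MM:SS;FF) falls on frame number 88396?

Ten DF minutes hold 17982 frames, so frame 88396 lies in block 4 (frames 71928–89909) with 16468 frames into that block.
The block's first minute is 1800 frames and the rest 1798 each; 16468 frames reaches minute 9, so 4 × 18 + 9 × 2 = 90 labels have been skipped so far.
Adding those back, label number 88396 + 90 = 88486 at 30 labels/s is 2949 s + 16 f = 0 h 49 min 9 s frame 16, i.e. 00:49:09;16.

00:49:09;16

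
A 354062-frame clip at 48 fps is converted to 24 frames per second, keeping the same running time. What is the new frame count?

177031 frames

Target frames = source frames × (target rate / source rate) = 354062 × (24)/(48) = 354062 × 1/2 = 177031.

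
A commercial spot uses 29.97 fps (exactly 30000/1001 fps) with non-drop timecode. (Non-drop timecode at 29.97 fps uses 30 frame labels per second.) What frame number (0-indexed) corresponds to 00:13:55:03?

25053

Total seconds to the label: (0 × 3600 + 13 × 60 + 55) = 835.
Frame index = 835 × 30 + 3 = 25053.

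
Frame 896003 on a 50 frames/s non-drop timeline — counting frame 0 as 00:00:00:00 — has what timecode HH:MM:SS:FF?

896003 ÷ 50 = 17920 full seconds, remainder 3 frames.
17920 s = 4 h 58 min 40 s.
Timecode: 04:58:40:03.

04:58:40:03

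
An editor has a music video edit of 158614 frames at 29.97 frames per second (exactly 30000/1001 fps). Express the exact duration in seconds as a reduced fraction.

79386307/15000 seconds

Running time = 158614 ÷ (30000/1001) = 158614 × 1001/30000 = 79386307/15000 s.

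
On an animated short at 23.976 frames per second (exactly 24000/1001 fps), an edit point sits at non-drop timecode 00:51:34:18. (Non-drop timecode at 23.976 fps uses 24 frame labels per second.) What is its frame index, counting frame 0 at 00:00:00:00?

Total seconds to the label: (0 × 3600 + 51 × 60 + 34) = 3094.
Frame index = 3094 × 24 + 18 = 74274.

74274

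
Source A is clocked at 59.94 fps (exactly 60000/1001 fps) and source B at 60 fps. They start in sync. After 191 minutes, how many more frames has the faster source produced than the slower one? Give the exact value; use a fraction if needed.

191 min = 11460 s.
A emits 60000/1001 × 11460 = 687600000/1001 frames; B emits 60 × 11460 = 687600.
Difference = 687600/1001 frames (≈ 686.9131); B is ahead of A.

687600/1001 frames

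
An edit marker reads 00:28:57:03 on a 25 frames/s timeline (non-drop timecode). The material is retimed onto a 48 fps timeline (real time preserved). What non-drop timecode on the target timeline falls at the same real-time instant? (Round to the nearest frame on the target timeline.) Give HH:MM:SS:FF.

00:28:57:06

Source frame index: (0×3600 + 28×60 + 57) × 25 + 3 = 43428.
Real time: 43428 / (25) = 43428/25 s.
Target frame: (43428/25) × (48) = 2084544/25 ≈ 83381.760 → 83382.
At 48 labels/s: frame 83382 → 00:28:57:06.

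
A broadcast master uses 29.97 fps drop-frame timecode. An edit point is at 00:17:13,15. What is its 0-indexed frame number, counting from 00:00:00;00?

30973

Complete 10-minute blocks: 1, each 17982 frames → 17982.
Remaining 7 whole minutes in the current block: 1800 + 6 × 1798 = 12588 frames.
Within the current minute: 13 × 30 + 15 − 2 = 403 (labels ;00/;01 skipped at this minute). Total = 17982 + 12588 + 403 = 30973.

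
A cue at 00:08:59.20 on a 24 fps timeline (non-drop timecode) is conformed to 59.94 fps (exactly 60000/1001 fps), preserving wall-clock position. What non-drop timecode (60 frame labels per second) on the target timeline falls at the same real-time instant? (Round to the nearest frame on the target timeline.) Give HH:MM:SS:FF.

00:08:59:18

Source frame index: (0×3600 + 8×60 + 59) × 24 + 20 = 12956.
Real time: 12956 / (24) = 3239/6 s.
Target frame: (3239/6) × (60000/1001) = 32390000/1001 ≈ 32357.642 → 32358.
At 60 labels/s: frame 32358 → 00:08:59:18.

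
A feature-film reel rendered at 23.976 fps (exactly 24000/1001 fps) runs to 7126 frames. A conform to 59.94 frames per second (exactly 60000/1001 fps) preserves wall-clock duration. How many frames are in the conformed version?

Target frames = source frames × (target rate / source rate) = 7126 × (60000/1001)/(24000/1001) = 7126 × 5/2 = 17815.

17815 frames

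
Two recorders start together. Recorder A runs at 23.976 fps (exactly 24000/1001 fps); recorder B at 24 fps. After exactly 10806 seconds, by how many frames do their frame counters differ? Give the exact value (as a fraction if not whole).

A emits 24000/1001 × 10806 = 259344000/1001 frames; B emits 24 × 10806 = 259344.
Difference = 259344/1001 frames (≈ 259.0849); B is ahead of A.

259344/1001 frames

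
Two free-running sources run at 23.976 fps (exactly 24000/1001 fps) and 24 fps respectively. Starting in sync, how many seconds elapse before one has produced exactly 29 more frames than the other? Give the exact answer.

29029/24 seconds

The gap grows by |24 − 24000/1001| = 24/1001 frames per second.
Time for a 29-frame gap: 29 ÷ (24/1001) = 29029/24 s.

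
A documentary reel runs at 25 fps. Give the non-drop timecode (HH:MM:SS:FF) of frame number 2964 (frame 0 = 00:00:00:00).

00:01:58:14

2964 ÷ 25 = 118 full seconds, remainder 14 frames.
118 s = 0 h 1 min 58 s.
Timecode: 00:01:58:14.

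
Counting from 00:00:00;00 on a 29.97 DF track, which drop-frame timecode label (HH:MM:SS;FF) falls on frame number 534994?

04:57:31;00

Ten DF minutes hold 17982 frames, so frame 534994 lies in block 29 (frames 521478–539459) with 13516 frames into that block.
The block's first minute is 1800 frames and the rest 1798 each; 13516 frames reaches minute 7, so 29 × 18 + 7 × 2 = 536 labels have been skipped so far.
Adding those back, label number 534994 + 536 = 535530 at 30 labels/s is 17851 s + 0 f = 4 h 57 min 31 s frame 0, i.e. 04:57:31;00.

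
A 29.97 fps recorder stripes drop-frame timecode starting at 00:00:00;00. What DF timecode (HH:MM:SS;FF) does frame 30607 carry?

Each 10-minute DF block holds 10 × 60 × 30 − 9 × 2 = 17982 frames. 30607 ÷ 17982 → 1 full block, remainder 12625.
Within the partial block the first minute is 1800 frames and each further minute 1798, so 7 further minute boundaries passed. Total skipped labels = 18 × 1 + 2 × 7 = 32.
Non-drop label index = 30607 + 32 = 30639; at 30 labels/s that is 00:17:01:09, i.e. DF 00:17:01;09.

00:17:01;09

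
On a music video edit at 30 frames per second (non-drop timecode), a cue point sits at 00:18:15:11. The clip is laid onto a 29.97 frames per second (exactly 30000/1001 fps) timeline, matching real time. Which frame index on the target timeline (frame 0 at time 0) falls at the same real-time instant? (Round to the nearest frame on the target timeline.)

Source frame index: (0×3600 + 18×60 + 15) × 30 + 11 = 32861.
Real time: 32861 / (30) = 32861/30 s.
Target frame: (32861/30) × (30000/1001) = 32861000/1001 ≈ 32828.172 → 32828.

frame 32828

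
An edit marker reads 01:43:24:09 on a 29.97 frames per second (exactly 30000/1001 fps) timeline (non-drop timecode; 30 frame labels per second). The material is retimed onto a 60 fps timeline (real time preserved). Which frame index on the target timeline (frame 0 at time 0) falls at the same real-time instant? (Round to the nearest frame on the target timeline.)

Source frame index: (1×3600 + 43×60 + 24) × 30 + 9 = 186129.
Real time: 186129 / (30000/1001) = 62105043/10000 s.
Target frame: (62105043/10000) × (60) = 186315129/500 ≈ 372630.258 → 372630.

frame 372630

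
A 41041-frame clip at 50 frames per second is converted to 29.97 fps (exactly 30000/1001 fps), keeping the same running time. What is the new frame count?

24600 frames

Target frames = source frames × (target rate / source rate) = 41041 × (30000/1001)/(50) = 41041 × 600/1001 = 24600.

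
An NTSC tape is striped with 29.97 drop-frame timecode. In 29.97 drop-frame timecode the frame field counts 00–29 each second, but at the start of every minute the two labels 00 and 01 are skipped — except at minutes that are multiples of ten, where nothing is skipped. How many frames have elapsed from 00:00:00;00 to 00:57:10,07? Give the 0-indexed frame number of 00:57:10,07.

Complete 10-minute blocks: 5, each 17982 frames → 89910.
Remaining 7 whole minutes in the current block: 1800 + 6 × 1798 = 12588 frames.
Within the current minute: 10 × 30 + 7 − 2 = 305 (labels ;00/;01 skipped at this minute). Total = 89910 + 12588 + 305 = 102803.

102803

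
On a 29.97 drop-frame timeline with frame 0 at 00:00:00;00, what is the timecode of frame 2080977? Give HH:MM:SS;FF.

19:17:15;11

Ten DF minutes hold 17982 frames, so frame 2080977 lies in block 115 (frames 2067930–2085911) with 13047 frames into that block.
The block's first minute is 1800 frames and the rest 1798 each; 13047 frames reaches minute 7, so 115 × 18 + 7 × 2 = 2084 labels have been skipped so far.
Adding those back, label number 2080977 + 2084 = 2083061 at 30 labels/s is 69435 s + 11 f = 19 h 17 min 15 s frame 11, i.e. 19:17:15;11.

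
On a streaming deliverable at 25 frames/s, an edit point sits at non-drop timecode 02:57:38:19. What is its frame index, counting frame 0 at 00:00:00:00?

Total seconds to the label: (2 × 3600 + 57 × 60 + 38) = 10658.
Frame index = 10658 × 25 + 19 = 266469.

266469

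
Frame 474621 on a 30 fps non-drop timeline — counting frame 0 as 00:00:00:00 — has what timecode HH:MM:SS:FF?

04:23:40:21

474621 ÷ 30 = 15820 full seconds, remainder 21 frames.
15820 s = 4 h 23 min 40 s.
Timecode: 04:23:40:21.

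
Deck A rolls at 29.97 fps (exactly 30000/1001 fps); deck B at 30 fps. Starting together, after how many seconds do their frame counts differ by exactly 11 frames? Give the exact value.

11011/30 seconds

The gap grows by |30 − 30000/1001| = 30/1001 frames per second.
Time for a 11-frame gap: 11 ÷ (30/1001) = 11011/30 s.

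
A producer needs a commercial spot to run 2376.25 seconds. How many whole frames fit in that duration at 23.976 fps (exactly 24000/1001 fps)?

Frames = 2376.25 × 24000/1001 = 57030000/1001 ≈ 56973.0270.
Complete frames: 56973.

56973 frames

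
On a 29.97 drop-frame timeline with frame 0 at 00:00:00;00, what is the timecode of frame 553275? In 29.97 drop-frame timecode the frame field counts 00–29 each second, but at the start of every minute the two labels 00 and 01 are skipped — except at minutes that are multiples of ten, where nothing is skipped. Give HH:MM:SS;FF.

05:07:40;29

Each 10-minute DF block holds 10 × 60 × 30 − 9 × 2 = 17982 frames. 553275 ÷ 17982 → 30 full blocks, remainder 13815.
Within the partial block the first minute is 1800 frames and each further minute 1798, so 7 further minute boundaries passed. Total skipped labels = 18 × 30 + 2 × 7 = 554.
Non-drop label index = 553275 + 554 = 553829; at 30 labels/s that is 05:07:40:29, i.e. DF 05:07:40;29.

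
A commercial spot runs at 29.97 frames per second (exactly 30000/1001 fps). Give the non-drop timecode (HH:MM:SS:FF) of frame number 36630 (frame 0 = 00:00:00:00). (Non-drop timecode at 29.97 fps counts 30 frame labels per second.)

00:20:21:00

36630 ÷ 30 = 1221 full seconds, remainder 0 frames.
1221 s = 0 h 20 min 21 s.
Timecode: 00:20:21:00.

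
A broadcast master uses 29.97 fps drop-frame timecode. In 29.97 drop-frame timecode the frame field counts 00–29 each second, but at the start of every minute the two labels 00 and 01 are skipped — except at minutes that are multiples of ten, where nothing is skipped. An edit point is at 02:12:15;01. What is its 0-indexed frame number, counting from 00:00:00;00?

237813

As if non-drop at 30 labels/s: (2 × 3600 + 12 × 60 + 15) × 30 + 1 = 238051.
Minute boundaries passed: 132; those not divisible by 10: 132 − 13 = 119; dropped labels = 2 × 119 = 238.
Actual frame index = 238051 − 238 = 237813.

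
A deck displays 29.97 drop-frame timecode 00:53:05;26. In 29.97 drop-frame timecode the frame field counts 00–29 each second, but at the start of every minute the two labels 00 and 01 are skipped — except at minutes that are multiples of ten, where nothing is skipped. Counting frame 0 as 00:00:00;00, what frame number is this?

95480

As if non-drop at 30 labels/s: (0 × 3600 + 53 × 60 + 5) × 30 + 26 = 95576.
Minute boundaries passed: 53; those not divisible by 10: 53 − 5 = 48; dropped labels = 2 × 48 = 96.
Actual frame index = 95576 − 96 = 95480.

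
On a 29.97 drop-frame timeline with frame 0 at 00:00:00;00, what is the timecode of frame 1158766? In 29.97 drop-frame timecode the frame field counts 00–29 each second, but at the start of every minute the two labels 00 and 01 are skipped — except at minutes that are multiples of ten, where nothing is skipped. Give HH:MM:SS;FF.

Ten DF minutes hold 17982 frames, so frame 1158766 lies in block 64 (frames 1150848–1168829) with 7918 frames into that block.
The block's first minute is 1800 frames and the rest 1798 each; 7918 frames reaches minute 4, so 64 × 18 + 4 × 2 = 1160 labels have been skipped so far.
Adding those back, label number 1158766 + 1160 = 1159926 at 30 labels/s is 38664 s + 6 f = 10 h 44 min 24 s frame 6, i.e. 10:44:24;06.

10:44:24;06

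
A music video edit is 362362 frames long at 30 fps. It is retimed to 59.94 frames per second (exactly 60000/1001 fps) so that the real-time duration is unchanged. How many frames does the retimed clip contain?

Target frames = source frames × (target rate / source rate) = 362362 × (60000/1001)/(30) = 362362 × 2000/1001 = 724000.

724000 frames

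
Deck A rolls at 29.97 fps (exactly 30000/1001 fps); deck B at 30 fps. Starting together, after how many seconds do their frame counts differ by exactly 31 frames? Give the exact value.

The gap grows by |30 − 30000/1001| = 30/1001 frames per second.
Time for a 31-frame gap: 31 ÷ (30/1001) = 31031/30 s.

31031/30 seconds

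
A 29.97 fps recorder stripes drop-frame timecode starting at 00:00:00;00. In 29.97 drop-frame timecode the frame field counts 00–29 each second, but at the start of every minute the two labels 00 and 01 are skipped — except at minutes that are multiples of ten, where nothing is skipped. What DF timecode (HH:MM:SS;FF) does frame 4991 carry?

00:02:46;15

Ten DF minutes hold 17982 frames, so frame 4991 lies in block 0 (frames 0–17981) with 4991 frames into that block.
The block's first minute is 1800 frames and the rest 1798 each; 4991 frames reaches minute 2, so 0 × 18 + 2 × 2 = 4 labels have been skipped so far.
Adding those back, label number 4991 + 4 = 4995 at 30 labels/s is 166 s + 15 f = 0 h 2 min 46 s frame 15, i.e. 00:02:46;15.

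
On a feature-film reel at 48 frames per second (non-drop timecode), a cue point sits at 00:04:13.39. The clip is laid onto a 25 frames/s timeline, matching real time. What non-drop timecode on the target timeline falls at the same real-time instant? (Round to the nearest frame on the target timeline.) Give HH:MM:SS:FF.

00:04:13:20

Source frame index: (0×3600 + 4×60 + 13) × 48 + 39 = 12183.
Real time: 12183 / (48) = 4061/16 s.
Target frame: (4061/16) × (25) = 101525/16 ≈ 6345.312 → 6345.
At 25 labels/s: frame 6345 → 00:04:13:20.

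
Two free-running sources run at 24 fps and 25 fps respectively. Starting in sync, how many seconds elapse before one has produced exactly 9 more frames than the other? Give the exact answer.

The gap grows by |25 − 24| = 1 frame per second.
Time for a 9-frame gap: 9 ÷ (1) = 9 s.

9 seconds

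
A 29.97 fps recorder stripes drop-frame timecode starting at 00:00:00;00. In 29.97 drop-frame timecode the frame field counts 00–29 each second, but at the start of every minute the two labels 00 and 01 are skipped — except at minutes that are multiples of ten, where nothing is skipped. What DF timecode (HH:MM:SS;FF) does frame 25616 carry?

00:14:14;22

Each 10-minute DF block holds 10 × 60 × 30 − 9 × 2 = 17982 frames. 25616 ÷ 17982 → 1 full block, remainder 7634.
Within the partial block the first minute is 1800 frames and each further minute 1798, so 4 further minute boundaries passed. Total skipped labels = 18 × 1 + 2 × 4 = 26.
Non-drop label index = 25616 + 26 = 25642; at 30 labels/s that is 00:14:14:22, i.e. DF 00:14:14;22.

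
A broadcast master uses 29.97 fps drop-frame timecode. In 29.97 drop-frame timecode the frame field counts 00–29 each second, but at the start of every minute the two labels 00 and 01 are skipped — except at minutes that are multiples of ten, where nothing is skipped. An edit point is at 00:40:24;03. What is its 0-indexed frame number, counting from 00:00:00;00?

72651

Complete 10-minute blocks: 4, each 17982 frames → 71928.
Remaining 0 whole minutes in the current block: 0 frames.
Within the current minute: 24 × 30 + 3 = 723. Total = 71928 + 0 + 723 = 72651.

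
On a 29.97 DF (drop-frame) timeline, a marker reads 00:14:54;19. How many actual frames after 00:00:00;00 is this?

As if non-drop at 30 labels/s: (0 × 3600 + 14 × 60 + 54) × 30 + 19 = 26839.
Minute boundaries passed: 14; those not divisible by 10: 14 − 1 = 13; dropped labels = 2 × 13 = 26.
Actual frame index = 26839 − 26 = 26813.

26813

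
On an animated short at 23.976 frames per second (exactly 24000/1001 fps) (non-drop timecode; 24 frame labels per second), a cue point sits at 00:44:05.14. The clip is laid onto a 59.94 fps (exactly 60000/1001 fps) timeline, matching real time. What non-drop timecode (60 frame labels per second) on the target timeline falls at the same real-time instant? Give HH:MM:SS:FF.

Source frame index: (0×3600 + 44×60 + 5) × 24 + 14 = 63494.
Real time: 63494 / (24000/1001) = 31778747/12000 s.
Target frame: (31778747/12000) × (60000/1001) = 158735.
At 60 labels/s: frame 158735 → 00:44:05:35.

00:44:05:35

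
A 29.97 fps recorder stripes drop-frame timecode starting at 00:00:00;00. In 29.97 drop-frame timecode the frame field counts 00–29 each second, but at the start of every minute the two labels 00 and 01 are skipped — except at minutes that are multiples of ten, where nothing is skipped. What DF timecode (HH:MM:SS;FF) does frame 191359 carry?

01:46:25;01

Ten DF minutes hold 17982 frames, so frame 191359 lies in block 10 (frames 179820–197801) with 11539 frames into that block.
The block's first minute is 1800 frames and the rest 1798 each; 11539 frames reaches minute 6, so 10 × 18 + 6 × 2 = 192 labels have been skipped so far.
Adding those back, label number 191359 + 192 = 191551 at 30 labels/s is 6385 s + 1 f = 1 h 46 min 25 s frame 1, i.e. 01:46:25;01.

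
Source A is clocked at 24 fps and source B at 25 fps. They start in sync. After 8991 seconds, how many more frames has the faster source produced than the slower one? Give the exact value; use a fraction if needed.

8991 frames

A emits 24 × 8991 = 215784 frames; B emits 25 × 8991 = 224775.
Difference = 8991 frames; B is ahead of A.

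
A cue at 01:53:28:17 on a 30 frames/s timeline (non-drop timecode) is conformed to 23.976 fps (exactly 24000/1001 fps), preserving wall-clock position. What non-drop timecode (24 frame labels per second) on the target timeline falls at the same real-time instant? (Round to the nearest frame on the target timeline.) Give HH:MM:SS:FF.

Source frame index: (1×3600 + 53×60 + 28) × 30 + 17 = 204257.
Real time: 204257 / (30) = 204257/30 s.
Target frame: (204257/30) × (24000/1001) = 163405600/1001 ≈ 163242.358 → 163242.
At 24 labels/s: frame 163242 → 01:53:21:18.

01:53:21:18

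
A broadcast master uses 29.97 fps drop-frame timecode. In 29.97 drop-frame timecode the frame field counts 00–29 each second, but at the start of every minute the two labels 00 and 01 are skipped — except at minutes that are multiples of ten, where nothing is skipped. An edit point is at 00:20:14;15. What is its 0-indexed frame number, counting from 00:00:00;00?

Complete 10-minute blocks: 2, each 17982 frames → 35964.
Remaining 0 whole minutes in the current block: 0 frames.
Within the current minute: 14 × 30 + 15 = 435. Total = 35964 + 0 + 435 = 36399.

36399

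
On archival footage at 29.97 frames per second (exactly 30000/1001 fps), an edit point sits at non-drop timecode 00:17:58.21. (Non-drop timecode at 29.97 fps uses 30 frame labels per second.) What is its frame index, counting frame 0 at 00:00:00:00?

frame 32361

Total seconds to the label: (0 × 3600 + 17 × 60 + 58) = 1078.
Frame index = 1078 × 30 + 21 = 32361.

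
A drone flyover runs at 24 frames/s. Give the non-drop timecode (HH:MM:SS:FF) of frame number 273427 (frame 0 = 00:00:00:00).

273427 ÷ 24 = 11392 full seconds, remainder 19 frames.
11392 s = 3 h 9 min 52 s.
Timecode: 03:09:52:19.

03:09:52:19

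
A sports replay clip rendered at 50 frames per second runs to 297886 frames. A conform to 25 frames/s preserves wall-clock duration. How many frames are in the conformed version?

148943 frames

Target frames = source frames × (target rate / source rate) = 297886 × (25)/(50) = 297886 × 1/2 = 148943.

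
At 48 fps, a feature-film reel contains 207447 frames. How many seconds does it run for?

Running time = 207447 / (48) = 4321.8125 s.

4321.8125 seconds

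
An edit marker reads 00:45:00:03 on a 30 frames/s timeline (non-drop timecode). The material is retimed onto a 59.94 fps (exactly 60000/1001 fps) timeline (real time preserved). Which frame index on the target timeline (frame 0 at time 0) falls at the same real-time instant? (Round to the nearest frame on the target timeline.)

frame 161844

Source frame index: (0×3600 + 45×60 + 0) × 30 + 3 = 81003.
Real time: 81003 / (30) = 27001/10 s.
Target frame: (27001/10) × (60000/1001) = 12462000/77 ≈ 161844.156 → 161844.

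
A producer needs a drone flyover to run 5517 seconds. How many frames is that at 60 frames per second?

331020 frames

Frames = 5517 × 60 = 331020.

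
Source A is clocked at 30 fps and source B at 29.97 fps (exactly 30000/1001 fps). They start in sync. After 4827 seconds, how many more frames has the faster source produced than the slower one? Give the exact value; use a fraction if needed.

144810/1001 frames

A emits 30 × 4827 = 144810 frames; B emits 30000/1001 × 4827 = 144810000/1001.
Difference = 144810/1001 frames (≈ 144.6653); B is behind A.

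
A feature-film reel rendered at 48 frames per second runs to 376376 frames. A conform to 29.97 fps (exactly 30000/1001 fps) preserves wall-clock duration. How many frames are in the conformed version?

235000 frames

Target frames = source frames × (target rate / source rate) = 376376 × (30000/1001)/(48) = 376376 × 625/1001 = 235000.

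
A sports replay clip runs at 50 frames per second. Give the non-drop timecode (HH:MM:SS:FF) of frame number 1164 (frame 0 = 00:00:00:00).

1164 ÷ 50 = 23 full seconds, remainder 14 frames.
23 s = 0 h 0 min 23 s.
Timecode: 00:00:23:14.

00:00:23:14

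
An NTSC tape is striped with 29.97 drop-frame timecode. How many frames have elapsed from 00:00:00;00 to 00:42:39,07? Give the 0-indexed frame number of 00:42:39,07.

Complete 10-minute blocks: 4, each 17982 frames → 71928.
Remaining 2 whole minutes in the current block: 1800 + 1 × 1798 = 3598 frames.
Within the current minute: 39 × 30 + 7 − 2 = 1175 (labels ;00/;01 skipped at this minute). Total = 71928 + 3598 + 1175 = 76701.

76701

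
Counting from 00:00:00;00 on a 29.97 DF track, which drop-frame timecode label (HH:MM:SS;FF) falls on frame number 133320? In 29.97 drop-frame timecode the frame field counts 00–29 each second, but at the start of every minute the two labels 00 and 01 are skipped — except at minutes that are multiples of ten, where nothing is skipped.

Each 10-minute DF block holds 10 × 60 × 30 − 9 × 2 = 17982 frames. 133320 ÷ 17982 → 7 full blocks, remainder 7446.
Within the partial block the first minute is 1800 frames and each further minute 1798, so 4 further minute boundaries passed. Total skipped labels = 18 × 7 + 2 × 4 = 134.
Non-drop label index = 133320 + 134 = 133454; at 30 labels/s that is 01:14:08:14, i.e. DF 01:14:08;14.

01:14:08;14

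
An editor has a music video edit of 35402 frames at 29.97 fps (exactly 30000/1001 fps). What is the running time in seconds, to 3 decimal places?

Running time = 35402 × 1001/30000 = 17718701/15000 s ≈ 1181.247 s.

1181.247 seconds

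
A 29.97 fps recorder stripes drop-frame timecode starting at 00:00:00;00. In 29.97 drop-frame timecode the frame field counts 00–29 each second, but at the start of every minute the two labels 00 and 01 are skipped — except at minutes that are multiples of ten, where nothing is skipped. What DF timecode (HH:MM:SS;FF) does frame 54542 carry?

Ten DF minutes hold 17982 frames, so frame 54542 lies in block 3 (frames 53946–71927) with 596 frames into that block.
The block's first minute is 1800 frames and the rest 1798 each; 596 frames reaches minute 0, so 3 × 18 + 0 × 2 = 54 labels have been skipped so far.
Adding those back, label number 54542 + 54 = 54596 at 30 labels/s is 1819 s + 26 f = 0 h 30 min 19 s frame 26, i.e. 00:30:19;26.

00:30:19;26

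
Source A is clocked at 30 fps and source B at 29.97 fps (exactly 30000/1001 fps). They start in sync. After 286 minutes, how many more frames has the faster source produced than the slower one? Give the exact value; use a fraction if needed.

3600/7 frames

286 min = 17160 s.
A emits 30 × 17160 = 514800 frames; B emits 30000/1001 × 17160 = 3600000/7.
Difference = 3600/7 frames (≈ 514.2857); B is behind A.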